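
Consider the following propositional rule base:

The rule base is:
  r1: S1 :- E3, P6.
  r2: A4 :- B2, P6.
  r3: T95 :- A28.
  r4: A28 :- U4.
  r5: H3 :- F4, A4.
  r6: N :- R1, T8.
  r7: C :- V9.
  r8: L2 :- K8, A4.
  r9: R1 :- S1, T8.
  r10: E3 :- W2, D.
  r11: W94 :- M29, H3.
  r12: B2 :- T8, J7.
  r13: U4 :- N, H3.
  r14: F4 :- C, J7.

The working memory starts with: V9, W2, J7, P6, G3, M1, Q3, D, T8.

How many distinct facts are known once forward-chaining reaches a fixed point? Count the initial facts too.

Round 1 — r7, r10, r12, derive C, E3, B2.
Round 2 — r1, r2, r14, derive S1, A4, F4.
Round 3 — r5, r9, derive H3, R1.
Round 4 — r6, derive N.
Round 5 — r13, derive U4.
Round 6 — r4, derive A28.
Round 7 — r3, derive T95.
Closure: {A28, A4, B2, C, D, E3, F4, G3, H3, J7, M1, N, P6, Q3, R1, S1, T8, T95, U4, V9, W2} — 21 facts.

21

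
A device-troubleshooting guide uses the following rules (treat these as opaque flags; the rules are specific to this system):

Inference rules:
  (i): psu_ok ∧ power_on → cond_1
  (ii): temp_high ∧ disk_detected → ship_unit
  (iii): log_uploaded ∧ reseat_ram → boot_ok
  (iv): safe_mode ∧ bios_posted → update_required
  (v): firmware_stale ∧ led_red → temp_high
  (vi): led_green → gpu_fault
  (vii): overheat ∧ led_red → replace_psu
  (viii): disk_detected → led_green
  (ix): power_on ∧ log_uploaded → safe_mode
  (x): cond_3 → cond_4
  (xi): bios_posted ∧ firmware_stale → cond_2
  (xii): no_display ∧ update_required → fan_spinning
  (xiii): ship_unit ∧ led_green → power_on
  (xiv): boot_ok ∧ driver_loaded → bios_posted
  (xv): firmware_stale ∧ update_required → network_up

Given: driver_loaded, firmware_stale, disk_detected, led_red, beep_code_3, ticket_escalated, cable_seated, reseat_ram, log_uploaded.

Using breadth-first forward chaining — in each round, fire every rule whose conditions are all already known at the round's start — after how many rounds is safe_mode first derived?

4

Round 1: (iii) [log_uploaded ∧ reseat_ram → boot_ok]; (v) [firmware_stale ∧ led_red → temp_high]; (viii) [disk_detected → led_green]. Adds boot_ok, temp_high, led_green.
Round 2: (ii) [temp_high ∧ disk_detected → ship_unit]; (vi) [led_green → gpu_fault]; (xiv) [boot_ok ∧ driver_loaded → bios_posted]. Adds ship_unit, gpu_fault, bios_posted.
Round 3: (xi) [bios_posted ∧ firmware_stale → cond_2]; (xiii) [ship_unit ∧ led_green → power_on]. Adds cond_2, power_on.
Round 4: (ix) [power_on ∧ log_uploaded → safe_mode]. Adds safe_mode.
safe_mode first appears in round 4.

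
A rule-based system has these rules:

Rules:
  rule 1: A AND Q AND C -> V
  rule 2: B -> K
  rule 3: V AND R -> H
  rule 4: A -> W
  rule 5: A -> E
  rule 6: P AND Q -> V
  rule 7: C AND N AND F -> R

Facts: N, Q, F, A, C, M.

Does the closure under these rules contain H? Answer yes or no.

Round 1 — rule 1, rule 4, rule 5, rule 7, derive V, W, E, R.
Round 2 — rule 3, derive H.
H appears in round 2, so it is derivable.

yes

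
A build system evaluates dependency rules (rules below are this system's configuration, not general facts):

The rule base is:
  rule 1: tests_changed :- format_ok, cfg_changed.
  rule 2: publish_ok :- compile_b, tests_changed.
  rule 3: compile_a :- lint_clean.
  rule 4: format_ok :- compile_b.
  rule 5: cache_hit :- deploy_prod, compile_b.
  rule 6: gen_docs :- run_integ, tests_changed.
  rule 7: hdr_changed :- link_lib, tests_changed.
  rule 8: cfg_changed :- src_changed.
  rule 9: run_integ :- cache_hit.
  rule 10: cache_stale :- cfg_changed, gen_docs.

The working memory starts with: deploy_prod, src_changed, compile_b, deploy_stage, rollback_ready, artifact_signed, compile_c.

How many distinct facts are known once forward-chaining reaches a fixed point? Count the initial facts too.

Round 1 fires rule 4, rule 5, rule 8, giving format_ok, cache_hit, cfg_changed.
Round 2 fires rule 1, rule 9, giving tests_changed, run_integ.
Round 3 fires rule 2, rule 6, giving publish_ok, gen_docs.
Round 4 fires rule 10, giving cache_stale.
Closure: {artifact_signed, cache_hit, cache_stale, cfg_changed, compile_b, compile_c, deploy_prod, deploy_stage, format_ok, gen_docs, publish_ok, rollback_ready, run_integ, src_changed, tests_changed} — 15 facts.

15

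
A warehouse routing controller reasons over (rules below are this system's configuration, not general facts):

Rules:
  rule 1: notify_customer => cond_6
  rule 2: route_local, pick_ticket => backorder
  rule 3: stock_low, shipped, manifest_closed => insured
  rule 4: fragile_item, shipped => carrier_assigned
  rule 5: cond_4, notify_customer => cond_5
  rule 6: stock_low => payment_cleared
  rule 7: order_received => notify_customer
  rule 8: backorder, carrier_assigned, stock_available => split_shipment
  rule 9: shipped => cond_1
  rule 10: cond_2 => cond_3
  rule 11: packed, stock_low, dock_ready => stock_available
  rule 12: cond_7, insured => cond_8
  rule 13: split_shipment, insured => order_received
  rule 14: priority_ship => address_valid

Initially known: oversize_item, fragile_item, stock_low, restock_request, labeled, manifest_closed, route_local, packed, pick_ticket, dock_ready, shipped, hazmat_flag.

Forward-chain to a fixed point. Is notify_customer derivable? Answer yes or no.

yes

Round 1: rule 2 [route_local, pick_ticket => backorder]; rule 3 [stock_low, shipped, manifest_closed => insured]; rule 4 [fragile_item, shipped => carrier_assigned]; rule 6 [stock_low => payment_cleared]; rule 9 [shipped => cond_1]; rule 11 [packed, stock_low, dock_ready => stock_available]. Adds backorder, insured, carrier_assigned, payment_cleared, cond_1, stock_available.
Round 2: rule 8 [backorder, carrier_assigned, stock_available => split_shipment]. Adds split_shipment.
Round 3: rule 13 [split_shipment, insured => order_received]. Adds order_received.
Round 4: rule 7 [order_received => notify_customer]. Adds notify_customer.
Round 5: rule 1 [notify_customer => cond_6]. Adds cond_6.
notify_customer appears in round 4, so it is derivable.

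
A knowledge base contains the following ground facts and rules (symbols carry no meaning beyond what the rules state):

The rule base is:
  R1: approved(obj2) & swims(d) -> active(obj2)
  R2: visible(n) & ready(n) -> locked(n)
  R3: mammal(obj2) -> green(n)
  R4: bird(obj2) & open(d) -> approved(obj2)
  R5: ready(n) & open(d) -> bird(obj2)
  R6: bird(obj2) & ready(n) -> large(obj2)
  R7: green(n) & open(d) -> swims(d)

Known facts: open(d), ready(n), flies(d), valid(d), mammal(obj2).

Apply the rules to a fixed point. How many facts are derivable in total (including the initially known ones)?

Round 1: R3 [mammal(obj2) -> green(n)]; R5 [ready(n) & open(d) -> bird(obj2)]. Adds green(n), bird(obj2).
Round 2: R4 [bird(obj2) & open(d) -> approved(obj2)]; R6 [bird(obj2) & ready(n) -> large(obj2)]; R7 [green(n) & open(d) -> swims(d)]. Adds approved(obj2), large(obj2), swims(d).
Round 3: R1 [approved(obj2) & swims(d) -> active(obj2)]. Adds active(obj2).
Closure: {active(obj2), approved(obj2), bird(obj2), flies(d), green(n), large(obj2), mammal(obj2), open(d), ready(n), swims(d), valid(d)} — 11 facts.

11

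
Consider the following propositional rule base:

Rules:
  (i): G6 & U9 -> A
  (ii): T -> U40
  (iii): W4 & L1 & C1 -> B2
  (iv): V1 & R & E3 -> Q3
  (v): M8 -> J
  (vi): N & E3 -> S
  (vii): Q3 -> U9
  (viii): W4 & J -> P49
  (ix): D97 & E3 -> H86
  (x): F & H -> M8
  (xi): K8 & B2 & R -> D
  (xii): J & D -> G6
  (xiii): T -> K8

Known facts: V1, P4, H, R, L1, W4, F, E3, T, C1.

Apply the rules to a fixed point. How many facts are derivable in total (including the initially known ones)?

21

Round 1: (ii) [T -> U40]; (iii) [W4 & L1 & C1 -> B2]; (iv) [V1 & R & E3 -> Q3]; (x) [F & H -> M8]; (xiii) [T -> K8]. New: U40, B2, Q3, M8, K8.
Round 2: (v) [M8 -> J]; (vii) [Q3 -> U9]; (xi) [K8 & B2 & R -> D]. New: J, U9, D.
Round 3: (viii) [W4 & J -> P49]; (xii) [J & D -> G6]. New: P49, G6.
Round 4: (i) [G6 & U9 -> A]. New: A.
Closure: {A, B2, C1, D, E3, F, G6, H, J, K8, L1, M8, P4, P49, Q3, R, T, U40, U9, V1, W4} — 21 facts.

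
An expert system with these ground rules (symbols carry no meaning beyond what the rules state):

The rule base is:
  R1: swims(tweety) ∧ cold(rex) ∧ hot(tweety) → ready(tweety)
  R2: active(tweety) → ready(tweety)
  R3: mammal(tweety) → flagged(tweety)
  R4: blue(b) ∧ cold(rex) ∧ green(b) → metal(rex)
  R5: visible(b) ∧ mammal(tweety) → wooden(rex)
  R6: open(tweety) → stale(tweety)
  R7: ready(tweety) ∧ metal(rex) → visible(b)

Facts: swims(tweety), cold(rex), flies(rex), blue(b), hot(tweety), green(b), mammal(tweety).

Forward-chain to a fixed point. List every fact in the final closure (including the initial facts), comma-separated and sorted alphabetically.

blue(b), cold(rex), flagged(tweety), flies(rex), green(b), hot(tweety), mammal(tweety), metal(rex), ready(tweety), swims(tweety), visible(b), wooden(rex)

[1] R1 [swims(tweety) ∧ cold(rex) ∧ hot(tweety) → ready(tweety)]; R3 [mammal(tweety) → flagged(tweety)]; R4 [blue(b) ∧ cold(rex) ∧ green(b) → metal(rex)]. ⇒ new: ready(tweety), flagged(tweety), metal(rex).
[2] R7 [ready(tweety) ∧ metal(rex) → visible(b)]. ⇒ new: visible(b).
[3] R5 [visible(b) ∧ mammal(tweety) → wooden(rex)]. ⇒ new: wooden(rex).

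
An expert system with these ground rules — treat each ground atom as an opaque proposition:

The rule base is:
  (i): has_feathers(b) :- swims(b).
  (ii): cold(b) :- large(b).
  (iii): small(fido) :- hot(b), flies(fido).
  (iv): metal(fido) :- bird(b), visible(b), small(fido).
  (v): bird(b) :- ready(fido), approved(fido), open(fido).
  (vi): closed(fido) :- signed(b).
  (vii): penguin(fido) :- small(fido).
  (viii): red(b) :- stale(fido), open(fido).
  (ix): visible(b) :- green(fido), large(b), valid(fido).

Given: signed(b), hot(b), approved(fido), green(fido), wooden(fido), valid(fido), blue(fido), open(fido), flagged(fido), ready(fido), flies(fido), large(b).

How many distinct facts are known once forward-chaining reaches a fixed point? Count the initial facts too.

Round 1 — (ii), (iii), (v), (vi), (ix), derive cold(b), small(fido), bird(b), closed(fido), visible(b).
Round 2 — (iv), (vii), derive metal(fido), penguin(fido).
Closure: {approved(fido), bird(b), blue(fido), closed(fido), cold(b), flagged(fido), flies(fido), green(fido), hot(b), large(b), metal(fido), open(fido), penguin(fido), ready(fido), signed(b), small(fido), valid(fido), visible(b), wooden(fido)} — 19 facts.

19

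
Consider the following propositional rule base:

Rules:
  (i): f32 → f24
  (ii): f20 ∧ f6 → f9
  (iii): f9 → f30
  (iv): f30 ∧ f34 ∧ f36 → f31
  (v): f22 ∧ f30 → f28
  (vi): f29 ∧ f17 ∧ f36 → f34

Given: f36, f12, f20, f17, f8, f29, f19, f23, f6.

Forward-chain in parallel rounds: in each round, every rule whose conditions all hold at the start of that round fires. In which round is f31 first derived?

Round 1: (ii) [f20 ∧ f6 → f9]; (vi) [f29 ∧ f17 ∧ f36 → f34]. New: f9, f34.
Round 2: (iii) [f9 → f30]. New: f30.
Round 3: (iv) [f30 ∧ f34 ∧ f36 → f31]. New: f31.
f31 first appears in round 3.

3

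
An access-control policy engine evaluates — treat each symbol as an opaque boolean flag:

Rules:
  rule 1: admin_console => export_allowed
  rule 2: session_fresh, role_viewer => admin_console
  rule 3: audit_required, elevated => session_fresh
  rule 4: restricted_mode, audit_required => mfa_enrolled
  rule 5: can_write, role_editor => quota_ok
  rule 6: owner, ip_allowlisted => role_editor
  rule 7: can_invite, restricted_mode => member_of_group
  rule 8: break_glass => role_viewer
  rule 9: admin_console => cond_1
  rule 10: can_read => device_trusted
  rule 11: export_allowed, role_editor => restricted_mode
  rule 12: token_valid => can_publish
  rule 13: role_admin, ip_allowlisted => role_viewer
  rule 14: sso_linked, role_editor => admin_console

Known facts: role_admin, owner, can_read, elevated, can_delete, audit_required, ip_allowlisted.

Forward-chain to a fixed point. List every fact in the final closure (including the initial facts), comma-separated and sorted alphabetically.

admin_console, audit_required, can_delete, can_read, cond_1, device_trusted, elevated, export_allowed, ip_allowlisted, mfa_enrolled, owner, restricted_mode, role_admin, role_editor, role_viewer, session_fresh

[1] rule 3 [audit_required, elevated => session_fresh]; rule 6 [owner, ip_allowlisted => role_editor]; rule 10 [can_read => device_trusted]; rule 13 [role_admin, ip_allowlisted => role_viewer]. ⇒ new: session_fresh, role_editor, device_trusted, role_viewer.
[2] rule 2 [session_fresh, role_viewer => admin_console]. ⇒ new: admin_console.
[3] rule 1 [admin_console => export_allowed]; rule 9 [admin_console => cond_1]. ⇒ new: export_allowed, cond_1.
[4] rule 11 [export_allowed, role_editor => restricted_mode]. ⇒ new: restricted_mode.
[5] rule 4 [restricted_mode, audit_required => mfa_enrolled]. ⇒ new: mfa_enrolled.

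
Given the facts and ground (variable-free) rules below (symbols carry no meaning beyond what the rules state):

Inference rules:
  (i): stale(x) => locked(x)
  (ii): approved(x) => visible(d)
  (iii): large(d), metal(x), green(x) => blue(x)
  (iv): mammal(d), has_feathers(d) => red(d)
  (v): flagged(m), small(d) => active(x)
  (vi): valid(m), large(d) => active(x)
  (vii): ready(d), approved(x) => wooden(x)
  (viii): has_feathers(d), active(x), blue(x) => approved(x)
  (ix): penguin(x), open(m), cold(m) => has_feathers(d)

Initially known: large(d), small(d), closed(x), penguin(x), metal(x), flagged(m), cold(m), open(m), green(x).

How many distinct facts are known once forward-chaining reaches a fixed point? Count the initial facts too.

14

Round 1 — (iii), (v), (ix), derive blue(x), active(x), has_feathers(d).
Round 2 — (viii), derive approved(x).
Round 3 — (ii), derive visible(d).
Closure: {active(x), approved(x), blue(x), closed(x), cold(m), flagged(m), green(x), has_feathers(d), large(d), metal(x), open(m), penguin(x), small(d), visible(d)} — 14 facts.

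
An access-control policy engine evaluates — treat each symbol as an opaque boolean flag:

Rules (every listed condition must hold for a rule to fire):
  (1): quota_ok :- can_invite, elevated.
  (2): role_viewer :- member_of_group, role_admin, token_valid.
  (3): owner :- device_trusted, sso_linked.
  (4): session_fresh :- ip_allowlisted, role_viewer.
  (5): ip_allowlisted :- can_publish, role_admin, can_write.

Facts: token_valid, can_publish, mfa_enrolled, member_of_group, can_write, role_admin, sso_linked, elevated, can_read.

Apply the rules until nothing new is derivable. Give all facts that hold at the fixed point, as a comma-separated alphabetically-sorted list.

can_publish, can_read, can_write, elevated, ip_allowlisted, member_of_group, mfa_enrolled, role_admin, role_viewer, session_fresh, sso_linked, token_valid

[1] (2) [role_viewer :- member_of_group, role_admin, token_valid.]; (5) [ip_allowlisted :- can_publish, role_admin, can_write.]. ⇒ new: role_viewer, ip_allowlisted.
[2] (4) [session_fresh :- ip_allowlisted, role_viewer.]. ⇒ new: session_fresh.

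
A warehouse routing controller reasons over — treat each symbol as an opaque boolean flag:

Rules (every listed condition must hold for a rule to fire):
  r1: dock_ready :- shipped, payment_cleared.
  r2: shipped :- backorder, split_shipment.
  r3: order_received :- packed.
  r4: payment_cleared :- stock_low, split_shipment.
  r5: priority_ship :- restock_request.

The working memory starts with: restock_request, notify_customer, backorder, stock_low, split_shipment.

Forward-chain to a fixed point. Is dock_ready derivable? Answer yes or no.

yes

Round 1: r2 [shipped :- backorder, split_shipment.]; r4 [payment_cleared :- stock_low, split_shipment.]; r5 [priority_ship :- restock_request.]. New: shipped, payment_cleared, priority_ship.
Round 2: r1 [dock_ready :- shipped, payment_cleared.]. New: dock_ready.
dock_ready appears in round 2, so it is derivable.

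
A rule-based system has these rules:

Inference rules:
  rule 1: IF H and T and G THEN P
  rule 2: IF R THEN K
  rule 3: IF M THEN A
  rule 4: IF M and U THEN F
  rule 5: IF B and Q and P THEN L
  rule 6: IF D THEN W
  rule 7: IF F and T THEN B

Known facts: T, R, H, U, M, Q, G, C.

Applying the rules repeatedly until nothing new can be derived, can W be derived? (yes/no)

no

Round 1 — rule 1, rule 2, rule 3, rule 4, derive P, K, A, F.
Round 2 — rule 7, derive B.
Round 3 — rule 5, derive L.
Fixed point reached. W is concluded only by rule 6; rule 6 needs D (never derived).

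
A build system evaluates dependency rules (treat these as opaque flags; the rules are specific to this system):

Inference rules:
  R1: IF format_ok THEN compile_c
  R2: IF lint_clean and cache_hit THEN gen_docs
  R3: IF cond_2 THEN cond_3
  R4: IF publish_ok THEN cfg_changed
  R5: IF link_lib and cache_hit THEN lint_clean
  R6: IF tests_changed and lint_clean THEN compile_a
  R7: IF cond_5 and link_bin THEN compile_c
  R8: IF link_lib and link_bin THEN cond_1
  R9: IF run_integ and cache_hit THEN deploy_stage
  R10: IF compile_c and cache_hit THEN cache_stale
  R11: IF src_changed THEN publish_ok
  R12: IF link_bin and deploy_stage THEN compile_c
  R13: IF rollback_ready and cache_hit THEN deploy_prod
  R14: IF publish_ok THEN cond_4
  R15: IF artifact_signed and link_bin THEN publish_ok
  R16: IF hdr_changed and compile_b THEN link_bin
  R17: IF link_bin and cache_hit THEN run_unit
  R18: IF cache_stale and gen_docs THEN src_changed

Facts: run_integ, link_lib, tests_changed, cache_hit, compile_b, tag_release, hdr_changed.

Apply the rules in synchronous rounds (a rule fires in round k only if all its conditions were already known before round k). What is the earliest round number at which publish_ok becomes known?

Round 1 — R5, R9, R16, derive lint_clean, deploy_stage, link_bin.
Round 2 — R2, R6, R8, R12, R17, derive gen_docs, compile_a, cond_1, compile_c, run_unit.
Round 3 — R10, derive cache_stale.
Round 4 — R18, derive src_changed.
Round 5 — R11, derive publish_ok.
publish_ok first appears in round 5.

5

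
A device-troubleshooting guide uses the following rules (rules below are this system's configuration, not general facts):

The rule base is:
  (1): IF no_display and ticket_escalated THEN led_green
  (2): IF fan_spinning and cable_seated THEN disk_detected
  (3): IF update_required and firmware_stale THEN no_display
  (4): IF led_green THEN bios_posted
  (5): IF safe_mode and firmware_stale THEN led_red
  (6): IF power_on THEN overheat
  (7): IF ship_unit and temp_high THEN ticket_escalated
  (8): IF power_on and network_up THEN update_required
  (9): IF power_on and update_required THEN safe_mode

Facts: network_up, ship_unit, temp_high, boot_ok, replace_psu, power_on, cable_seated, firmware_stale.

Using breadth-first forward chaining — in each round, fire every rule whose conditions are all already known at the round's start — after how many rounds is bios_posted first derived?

4

[1] (6) [IF power_on THEN overheat]; (7) [IF ship_unit and temp_high THEN ticket_escalated]; (8) [IF power_on and network_up THEN update_required]. ⇒ new: overheat, ticket_escalated, update_required.
[2] (3) [IF update_required and firmware_stale THEN no_display]; (9) [IF power_on and update_required THEN safe_mode]. ⇒ new: no_display, safe_mode.
[3] (1) [IF no_display and ticket_escalated THEN led_green]; (5) [IF safe_mode and firmware_stale THEN led_red]. ⇒ new: led_green, led_red.
[4] (4) [IF led_green THEN bios_posted]. ⇒ new: bios_posted.
bios_posted first appears in round 4.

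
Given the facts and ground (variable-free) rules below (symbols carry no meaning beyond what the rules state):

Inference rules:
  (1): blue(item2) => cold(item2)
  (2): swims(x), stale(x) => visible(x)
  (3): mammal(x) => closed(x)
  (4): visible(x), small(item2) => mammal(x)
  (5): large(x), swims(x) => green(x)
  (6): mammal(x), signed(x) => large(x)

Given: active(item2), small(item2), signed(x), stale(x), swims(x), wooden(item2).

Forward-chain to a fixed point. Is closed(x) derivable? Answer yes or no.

Round 1 fires (2), giving visible(x).
Round 2 fires (4), giving mammal(x).
Round 3 fires (3), (6), giving closed(x), large(x).
Round 4 fires (5), giving green(x).
closed(x) appears in round 3, so it is derivable.

yes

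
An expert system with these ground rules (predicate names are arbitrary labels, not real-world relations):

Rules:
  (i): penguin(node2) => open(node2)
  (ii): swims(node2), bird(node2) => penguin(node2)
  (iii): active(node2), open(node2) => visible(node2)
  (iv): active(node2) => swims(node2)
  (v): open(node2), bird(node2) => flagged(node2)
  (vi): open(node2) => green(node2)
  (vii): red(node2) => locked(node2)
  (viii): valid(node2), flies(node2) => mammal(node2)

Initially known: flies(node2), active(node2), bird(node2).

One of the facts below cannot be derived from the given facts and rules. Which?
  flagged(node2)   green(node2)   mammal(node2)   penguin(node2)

mammal(node2)

Round 1 fires (iv), giving swims(node2).
Round 2 fires (ii), giving penguin(node2).
Round 3 fires (i), giving open(node2).
Round 4 fires (iii), (v), (vi), giving visible(node2), flagged(node2), green(node2).
Derived: green(node2) (round 4), penguin(node2) (round 2), flagged(node2) (round 4). mammal(node2) never appears in any round.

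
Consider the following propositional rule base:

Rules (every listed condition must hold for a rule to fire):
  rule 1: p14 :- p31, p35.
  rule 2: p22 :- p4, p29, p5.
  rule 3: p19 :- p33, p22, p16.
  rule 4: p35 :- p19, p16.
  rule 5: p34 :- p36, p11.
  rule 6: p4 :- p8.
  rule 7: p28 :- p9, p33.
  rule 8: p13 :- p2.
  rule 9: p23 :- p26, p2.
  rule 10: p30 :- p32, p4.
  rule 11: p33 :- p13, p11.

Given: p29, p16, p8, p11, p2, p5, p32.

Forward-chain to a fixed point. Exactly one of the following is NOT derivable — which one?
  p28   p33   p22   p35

Round 1: rule 6 [p4 :- p8.]; rule 8 [p13 :- p2.]. Adds p4, p13.
Round 2: rule 2 [p22 :- p4, p29, p5.]; rule 10 [p30 :- p32, p4.]; rule 11 [p33 :- p13, p11.]. Adds p22, p30, p33.
Round 3: rule 3 [p19 :- p33, p22, p16.]. Adds p19.
Round 4: rule 4 [p35 :- p19, p16.]. Adds p35.
Derived: p22 (round 2), p33 (round 2), p35 (round 4). p28 never appears in any round.

p28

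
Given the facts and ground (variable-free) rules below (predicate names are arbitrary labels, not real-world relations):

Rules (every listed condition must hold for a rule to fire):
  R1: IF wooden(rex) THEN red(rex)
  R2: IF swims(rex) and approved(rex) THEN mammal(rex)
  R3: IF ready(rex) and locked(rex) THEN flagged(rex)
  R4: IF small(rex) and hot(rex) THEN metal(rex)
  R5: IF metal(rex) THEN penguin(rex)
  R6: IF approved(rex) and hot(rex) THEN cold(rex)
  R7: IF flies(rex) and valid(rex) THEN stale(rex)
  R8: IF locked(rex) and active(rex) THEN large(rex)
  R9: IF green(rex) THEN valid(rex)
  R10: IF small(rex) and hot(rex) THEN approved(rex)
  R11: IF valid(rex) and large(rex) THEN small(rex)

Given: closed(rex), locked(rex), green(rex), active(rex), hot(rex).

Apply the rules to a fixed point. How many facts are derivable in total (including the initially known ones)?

Round 1 — R8, R9, derive large(rex), valid(rex).
Round 2 — R11, derive small(rex).
Round 3 — R4, R10, derive metal(rex), approved(rex).
Round 4 — R5, R6, derive penguin(rex), cold(rex).
Closure: {active(rex), approved(rex), closed(rex), cold(rex), green(rex), hot(rex), large(rex), locked(rex), metal(rex), penguin(rex), small(rex), valid(rex)} — 12 facts.

12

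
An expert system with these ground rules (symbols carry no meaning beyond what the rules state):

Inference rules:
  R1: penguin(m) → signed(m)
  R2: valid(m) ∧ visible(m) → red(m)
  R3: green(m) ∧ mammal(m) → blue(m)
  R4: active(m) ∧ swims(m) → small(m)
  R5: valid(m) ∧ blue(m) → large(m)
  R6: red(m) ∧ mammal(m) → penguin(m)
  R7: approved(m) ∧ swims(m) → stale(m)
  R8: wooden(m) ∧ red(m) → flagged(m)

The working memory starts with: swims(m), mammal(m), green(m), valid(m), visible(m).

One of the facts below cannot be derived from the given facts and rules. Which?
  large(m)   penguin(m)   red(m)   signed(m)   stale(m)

stale(m)

Round 1: R2 [valid(m) ∧ visible(m) → red(m)]; R3 [green(m) ∧ mammal(m) → blue(m)]. Adds red(m), blue(m).
Round 2: R5 [valid(m) ∧ blue(m) → large(m)]; R6 [red(m) ∧ mammal(m) → penguin(m)]. Adds large(m), penguin(m).
Round 3: R1 [penguin(m) → signed(m)]. Adds signed(m).
Derived: signed(m) (round 3), large(m) (round 2), red(m) (round 1), penguin(m) (round 2). stale(m) never appears in any round.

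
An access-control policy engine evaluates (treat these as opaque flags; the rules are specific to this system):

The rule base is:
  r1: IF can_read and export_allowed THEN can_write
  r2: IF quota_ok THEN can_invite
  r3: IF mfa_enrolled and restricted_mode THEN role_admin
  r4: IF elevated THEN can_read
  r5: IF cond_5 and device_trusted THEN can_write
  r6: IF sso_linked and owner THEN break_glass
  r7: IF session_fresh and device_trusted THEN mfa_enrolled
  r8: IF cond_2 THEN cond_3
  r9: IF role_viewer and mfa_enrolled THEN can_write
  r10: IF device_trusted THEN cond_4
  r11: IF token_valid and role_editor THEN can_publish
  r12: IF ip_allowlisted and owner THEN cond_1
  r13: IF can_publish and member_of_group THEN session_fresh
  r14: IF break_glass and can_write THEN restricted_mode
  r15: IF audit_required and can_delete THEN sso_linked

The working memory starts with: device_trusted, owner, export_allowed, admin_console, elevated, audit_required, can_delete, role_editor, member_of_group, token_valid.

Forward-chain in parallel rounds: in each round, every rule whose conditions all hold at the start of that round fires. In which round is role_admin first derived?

4

Round 1 fires r4, r10, r11, r15, giving can_read, cond_4, can_publish, sso_linked.
Round 2 fires r1, r6, r13, giving can_write, break_glass, session_fresh.
Round 3 fires r7, r14, giving mfa_enrolled, restricted_mode.
Round 4 fires r3, giving role_admin.
role_admin first appears in round 4.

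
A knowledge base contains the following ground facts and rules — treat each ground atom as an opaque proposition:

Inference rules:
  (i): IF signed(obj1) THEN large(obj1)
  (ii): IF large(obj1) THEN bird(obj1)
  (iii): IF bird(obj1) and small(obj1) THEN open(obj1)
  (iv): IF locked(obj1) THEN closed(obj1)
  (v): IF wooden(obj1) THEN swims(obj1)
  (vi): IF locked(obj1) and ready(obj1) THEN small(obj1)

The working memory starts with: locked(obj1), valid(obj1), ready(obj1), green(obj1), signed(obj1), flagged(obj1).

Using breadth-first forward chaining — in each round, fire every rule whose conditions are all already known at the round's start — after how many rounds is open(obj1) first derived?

3

Round 1: (i) [IF signed(obj1) THEN large(obj1)]; (iv) [IF locked(obj1) THEN closed(obj1)]; (vi) [IF locked(obj1) and ready(obj1) THEN small(obj1)]. Adds large(obj1), closed(obj1), small(obj1).
Round 2: (ii) [IF large(obj1) THEN bird(obj1)]. Adds bird(obj1).
Round 3: (iii) [IF bird(obj1) and small(obj1) THEN open(obj1)]. Adds open(obj1).
open(obj1) first appears in round 3.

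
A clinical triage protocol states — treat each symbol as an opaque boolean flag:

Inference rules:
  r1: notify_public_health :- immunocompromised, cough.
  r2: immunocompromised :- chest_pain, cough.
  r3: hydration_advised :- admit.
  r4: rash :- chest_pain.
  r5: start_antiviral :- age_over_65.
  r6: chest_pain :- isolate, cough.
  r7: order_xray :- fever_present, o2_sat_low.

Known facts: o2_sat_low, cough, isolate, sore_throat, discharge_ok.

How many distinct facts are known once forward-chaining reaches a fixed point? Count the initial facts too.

9

Round 1 fires r6, giving chest_pain.
Round 2 fires r2, r4, giving immunocompromised, rash.
Round 3 fires r1, giving notify_public_health.
Closure: {chest_pain, cough, discharge_ok, immunocompromised, isolate, notify_public_health, o2_sat_low, rash, sore_throat} — 9 facts.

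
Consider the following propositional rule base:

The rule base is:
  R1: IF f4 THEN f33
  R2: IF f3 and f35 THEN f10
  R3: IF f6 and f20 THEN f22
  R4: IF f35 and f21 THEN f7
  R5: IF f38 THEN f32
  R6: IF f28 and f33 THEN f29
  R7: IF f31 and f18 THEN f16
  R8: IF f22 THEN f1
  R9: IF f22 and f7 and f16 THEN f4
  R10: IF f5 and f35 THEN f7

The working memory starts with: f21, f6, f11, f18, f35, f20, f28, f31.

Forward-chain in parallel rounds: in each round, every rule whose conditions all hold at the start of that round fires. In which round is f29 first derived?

Round 1 fires R3, R4, R7, giving f22, f7, f16.
Round 2 fires R8, R9, giving f1, f4.
Round 3 fires R1, giving f33.
Round 4 fires R6, giving f29.
f29 first appears in round 4.

4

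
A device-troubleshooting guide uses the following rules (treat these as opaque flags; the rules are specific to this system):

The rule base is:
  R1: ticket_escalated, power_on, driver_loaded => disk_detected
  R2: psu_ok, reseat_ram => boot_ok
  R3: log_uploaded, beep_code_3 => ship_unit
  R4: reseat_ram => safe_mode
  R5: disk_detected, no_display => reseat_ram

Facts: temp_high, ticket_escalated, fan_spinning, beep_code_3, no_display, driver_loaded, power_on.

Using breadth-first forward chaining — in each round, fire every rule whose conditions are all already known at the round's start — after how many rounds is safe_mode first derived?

3

Round 1 — R1, derive disk_detected.
Round 2 — R5, derive reseat_ram.
Round 3 — R4, derive safe_mode.
safe_mode first appears in round 3.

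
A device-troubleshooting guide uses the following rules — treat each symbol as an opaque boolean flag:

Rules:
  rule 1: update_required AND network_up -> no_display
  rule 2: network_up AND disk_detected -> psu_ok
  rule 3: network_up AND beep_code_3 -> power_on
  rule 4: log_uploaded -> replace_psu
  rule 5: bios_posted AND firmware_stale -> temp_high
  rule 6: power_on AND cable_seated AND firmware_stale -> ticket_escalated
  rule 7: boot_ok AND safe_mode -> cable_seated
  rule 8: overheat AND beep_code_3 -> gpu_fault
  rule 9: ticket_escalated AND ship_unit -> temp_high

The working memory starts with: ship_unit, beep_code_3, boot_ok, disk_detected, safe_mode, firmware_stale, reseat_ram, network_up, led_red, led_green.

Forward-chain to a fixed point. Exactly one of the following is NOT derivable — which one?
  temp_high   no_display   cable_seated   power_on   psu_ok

no_display

Round 1 — rule 2, rule 3, rule 7, derive psu_ok, power_on, cable_seated.
Round 2 — rule 6, derive ticket_escalated.
Round 3 — rule 9, derive temp_high.
Derived: power_on (round 1), temp_high (round 3), psu_ok (round 1), cable_seated (round 1). no_display never appears in any round.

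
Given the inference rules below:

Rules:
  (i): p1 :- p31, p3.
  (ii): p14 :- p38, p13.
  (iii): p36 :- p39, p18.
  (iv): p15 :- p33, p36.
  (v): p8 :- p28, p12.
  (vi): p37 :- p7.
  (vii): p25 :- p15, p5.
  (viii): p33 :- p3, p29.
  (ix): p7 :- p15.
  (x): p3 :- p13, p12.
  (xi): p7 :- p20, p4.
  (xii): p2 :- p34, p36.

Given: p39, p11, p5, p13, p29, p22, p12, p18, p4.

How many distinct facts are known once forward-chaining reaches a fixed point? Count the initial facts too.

16

Round 1 — (iii), (x), derive p36, p3.
Round 2 — (viii), derive p33.
Round 3 — (iv), derive p15.
Round 4 — (vii), (ix), derive p25, p7.
Round 5 — (vi), derive p37.
Closure: {p11, p12, p13, p15, p18, p22, p25, p29, p3, p33, p36, p37, p39, p4, p5, p7} — 16 facts.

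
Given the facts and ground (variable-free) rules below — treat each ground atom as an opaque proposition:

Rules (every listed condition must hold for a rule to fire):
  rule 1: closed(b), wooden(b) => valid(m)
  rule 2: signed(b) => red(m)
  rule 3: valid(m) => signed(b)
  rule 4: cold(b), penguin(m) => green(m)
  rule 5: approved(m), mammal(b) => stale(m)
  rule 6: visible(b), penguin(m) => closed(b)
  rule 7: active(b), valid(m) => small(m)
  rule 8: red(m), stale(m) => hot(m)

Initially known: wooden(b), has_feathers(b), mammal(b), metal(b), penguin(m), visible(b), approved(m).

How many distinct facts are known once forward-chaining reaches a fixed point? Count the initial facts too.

Round 1: rule 5 [approved(m), mammal(b) => stale(m)]; rule 6 [visible(b), penguin(m) => closed(b)]. New: stale(m), closed(b).
Round 2: rule 1 [closed(b), wooden(b) => valid(m)]. New: valid(m).
Round 3: rule 3 [valid(m) => signed(b)]. New: signed(b).
Round 4: rule 2 [signed(b) => red(m)]. New: red(m).
Round 5: rule 8 [red(m), stale(m) => hot(m)]. New: hot(m).
Closure: {approved(m), closed(b), has_feathers(b), hot(m), mammal(b), metal(b), penguin(m), red(m), signed(b), stale(m), valid(m), visible(b), wooden(b)} — 13 facts.

13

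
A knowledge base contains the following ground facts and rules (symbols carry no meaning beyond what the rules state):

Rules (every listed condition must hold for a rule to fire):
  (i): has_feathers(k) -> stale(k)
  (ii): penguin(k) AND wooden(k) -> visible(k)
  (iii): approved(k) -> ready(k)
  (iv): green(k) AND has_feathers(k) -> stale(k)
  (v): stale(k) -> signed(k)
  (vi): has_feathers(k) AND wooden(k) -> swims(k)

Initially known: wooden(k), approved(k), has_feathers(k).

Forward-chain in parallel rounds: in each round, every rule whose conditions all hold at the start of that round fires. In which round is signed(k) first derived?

Round 1 fires (i), (iii), (vi), giving stale(k), ready(k), swims(k).
Round 2 fires (v), giving signed(k).
signed(k) first appears in round 2.

2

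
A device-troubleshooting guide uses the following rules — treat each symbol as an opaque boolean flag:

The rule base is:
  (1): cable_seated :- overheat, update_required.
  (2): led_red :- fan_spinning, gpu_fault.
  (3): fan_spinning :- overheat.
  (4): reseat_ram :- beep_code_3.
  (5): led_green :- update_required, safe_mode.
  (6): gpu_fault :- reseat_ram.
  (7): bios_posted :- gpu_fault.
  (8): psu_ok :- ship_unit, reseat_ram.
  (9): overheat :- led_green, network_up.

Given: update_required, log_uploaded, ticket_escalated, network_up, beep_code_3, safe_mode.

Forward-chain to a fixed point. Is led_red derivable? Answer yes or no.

[1] (4) [reseat_ram :- beep_code_3.]; (5) [led_green :- update_required, safe_mode.]. ⇒ new: reseat_ram, led_green.
[2] (6) [gpu_fault :- reseat_ram.]; (9) [overheat :- led_green, network_up.]. ⇒ new: gpu_fault, overheat.
[3] (1) [cable_seated :- overheat, update_required.]; (3) [fan_spinning :- overheat.]; (7) [bios_posted :- gpu_fault.]. ⇒ new: cable_seated, fan_spinning, bios_posted.
[4] (2) [led_red :- fan_spinning, gpu_fault.]. ⇒ new: led_red.
led_red appears in round 4, so it is derivable.

yes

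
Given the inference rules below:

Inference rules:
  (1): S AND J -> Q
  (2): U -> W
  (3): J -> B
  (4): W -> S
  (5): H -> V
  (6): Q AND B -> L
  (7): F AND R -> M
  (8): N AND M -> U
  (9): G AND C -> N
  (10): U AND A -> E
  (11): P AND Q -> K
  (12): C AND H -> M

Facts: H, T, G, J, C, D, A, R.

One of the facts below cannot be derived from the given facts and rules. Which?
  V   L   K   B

K

Round 1 fires (3), (5), (9), (12), giving B, V, N, M.
Round 2 fires (8), giving U.
Round 3 fires (2), (10), giving W, E.
Round 4 fires (4), giving S.
Round 5 fires (1), giving Q.
Round 6 fires (6), giving L.
Derived: V (round 1), B (round 1), L (round 6). K never appears in any round.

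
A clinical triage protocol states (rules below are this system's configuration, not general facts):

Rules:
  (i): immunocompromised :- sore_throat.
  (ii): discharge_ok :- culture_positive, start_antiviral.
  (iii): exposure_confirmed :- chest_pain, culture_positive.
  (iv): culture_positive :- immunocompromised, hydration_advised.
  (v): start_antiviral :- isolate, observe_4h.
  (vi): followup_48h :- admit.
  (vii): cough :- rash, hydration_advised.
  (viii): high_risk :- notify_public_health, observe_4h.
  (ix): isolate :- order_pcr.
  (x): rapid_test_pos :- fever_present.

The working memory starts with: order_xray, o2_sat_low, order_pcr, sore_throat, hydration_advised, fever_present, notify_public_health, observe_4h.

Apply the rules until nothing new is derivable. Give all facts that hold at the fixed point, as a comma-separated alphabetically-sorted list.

Round 1: (i) [immunocompromised :- sore_throat.]; (viii) [high_risk :- notify_public_health, observe_4h.]; (ix) [isolate :- order_pcr.]; (x) [rapid_test_pos :- fever_present.]. New: immunocompromised, high_risk, isolate, rapid_test_pos.
Round 2: (iv) [culture_positive :- immunocompromised, hydration_advised.]; (v) [start_antiviral :- isolate, observe_4h.]. New: culture_positive, start_antiviral.
Round 3: (ii) [discharge_ok :- culture_positive, start_antiviral.]. New: discharge_ok.

culture_positive, discharge_ok, fever_present, high_risk, hydration_advised, immunocompromised, isolate, notify_public_health, o2_sat_low, observe_4h, order_pcr, order_xray, rapid_test_pos, sore_throat, start_antiviral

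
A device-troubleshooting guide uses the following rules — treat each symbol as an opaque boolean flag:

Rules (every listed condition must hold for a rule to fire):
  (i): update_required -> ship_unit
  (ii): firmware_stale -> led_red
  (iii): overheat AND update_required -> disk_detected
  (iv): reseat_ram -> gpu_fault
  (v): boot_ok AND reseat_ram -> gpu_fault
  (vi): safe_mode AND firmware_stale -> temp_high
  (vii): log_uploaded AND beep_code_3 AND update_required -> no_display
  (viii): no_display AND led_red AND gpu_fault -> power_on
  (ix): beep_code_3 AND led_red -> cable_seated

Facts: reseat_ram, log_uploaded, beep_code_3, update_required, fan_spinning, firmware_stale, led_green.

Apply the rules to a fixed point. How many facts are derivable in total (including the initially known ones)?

Round 1: (i) [update_required -> ship_unit]; (ii) [firmware_stale -> led_red]; (iv) [reseat_ram -> gpu_fault]; (vii) [log_uploaded AND beep_code_3 AND update_required -> no_display]. New: ship_unit, led_red, gpu_fault, no_display.
Round 2: (viii) [no_display AND led_red AND gpu_fault -> power_on]; (ix) [beep_code_3 AND led_red -> cable_seated]. New: power_on, cable_seated.
Closure: {beep_code_3, cable_seated, fan_spinning, firmware_stale, gpu_fault, led_green, led_red, log_uploaded, no_display, power_on, reseat_ram, ship_unit, update_required} — 13 facts.

13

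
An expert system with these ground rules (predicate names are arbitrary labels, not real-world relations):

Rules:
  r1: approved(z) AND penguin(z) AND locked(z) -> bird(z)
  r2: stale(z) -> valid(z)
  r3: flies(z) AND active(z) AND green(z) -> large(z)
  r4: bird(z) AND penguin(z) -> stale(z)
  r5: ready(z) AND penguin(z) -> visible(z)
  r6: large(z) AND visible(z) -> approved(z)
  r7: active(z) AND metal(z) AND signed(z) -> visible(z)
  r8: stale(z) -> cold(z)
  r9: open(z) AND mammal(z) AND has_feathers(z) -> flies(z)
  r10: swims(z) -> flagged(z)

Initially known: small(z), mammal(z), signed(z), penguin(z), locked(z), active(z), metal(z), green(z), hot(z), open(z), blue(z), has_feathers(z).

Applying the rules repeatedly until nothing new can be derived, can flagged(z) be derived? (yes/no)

Round 1 fires r7, r9, giving visible(z), flies(z).
Round 2 fires r3, giving large(z).
Round 3 fires r6, giving approved(z).
Round 4 fires r1, giving bird(z).
Round 5 fires r4, giving stale(z).
Round 6 fires r2, r8, giving valid(z), cold(z).
Fixed point reached. flagged(z) is concluded only by r10; r10 needs swims(z) (never derived).

no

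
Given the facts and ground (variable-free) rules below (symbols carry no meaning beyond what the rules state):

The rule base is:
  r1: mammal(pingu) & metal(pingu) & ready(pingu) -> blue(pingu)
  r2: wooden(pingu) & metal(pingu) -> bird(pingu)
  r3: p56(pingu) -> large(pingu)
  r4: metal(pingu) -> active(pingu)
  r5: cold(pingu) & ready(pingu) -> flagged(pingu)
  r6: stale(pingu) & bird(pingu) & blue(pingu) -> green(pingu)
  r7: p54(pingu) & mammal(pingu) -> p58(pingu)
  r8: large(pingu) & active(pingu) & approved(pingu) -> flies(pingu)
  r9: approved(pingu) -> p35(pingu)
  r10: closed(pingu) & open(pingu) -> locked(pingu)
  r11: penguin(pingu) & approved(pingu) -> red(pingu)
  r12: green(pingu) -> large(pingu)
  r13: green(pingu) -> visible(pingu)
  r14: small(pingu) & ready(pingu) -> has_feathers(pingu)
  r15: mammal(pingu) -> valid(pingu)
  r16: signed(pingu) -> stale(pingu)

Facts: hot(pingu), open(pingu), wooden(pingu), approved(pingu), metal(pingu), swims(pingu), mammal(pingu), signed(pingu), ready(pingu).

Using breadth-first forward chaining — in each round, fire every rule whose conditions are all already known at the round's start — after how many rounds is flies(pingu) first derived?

4

Round 1 fires r1, r2, r4, r9, r15, r16, giving blue(pingu), bird(pingu), active(pingu), p35(pingu), valid(pingu), stale(pingu).
Round 2 fires r6, giving green(pingu).
Round 3 fires r12, r13, giving large(pingu), visible(pingu).
Round 4 fires r8, giving flies(pingu).
flies(pingu) first appears in round 4.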